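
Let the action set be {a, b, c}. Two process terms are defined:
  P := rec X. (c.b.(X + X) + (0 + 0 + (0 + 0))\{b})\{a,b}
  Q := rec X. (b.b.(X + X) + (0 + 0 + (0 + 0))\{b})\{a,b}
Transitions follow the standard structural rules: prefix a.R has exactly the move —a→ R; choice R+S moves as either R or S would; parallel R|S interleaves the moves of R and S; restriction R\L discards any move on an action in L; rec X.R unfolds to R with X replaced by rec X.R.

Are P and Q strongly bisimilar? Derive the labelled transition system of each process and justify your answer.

Reachable graph of P (2 states):
  m0 = rec X. (c.b.(X + X) + (0 + 0 + (0 + 0))\{b})\{a,b} | ··c··> m1
  m1 = (b.((rec X. (c.b.(X + X) + (0 + 0 + (0 + 0))\{b})\{a,b}) + (rec X. (c.b.(X + X) + (0 + 0 + (0 + 0))\{b})\{a,b})))\{a,b} | (no moves)
Reachable graph of Q (1 states):
  n0 = rec X. (b.b.(X + X) + (0 + 0 + (0 + 0))\{b})\{a,b} | (no moves)
Bisimilarity quotient blocks:
  B0 = {m0}
  B1 = {m1, n0}
m0 ∈ B0, n0 ∈ B1 → different blocks

P ≁ Q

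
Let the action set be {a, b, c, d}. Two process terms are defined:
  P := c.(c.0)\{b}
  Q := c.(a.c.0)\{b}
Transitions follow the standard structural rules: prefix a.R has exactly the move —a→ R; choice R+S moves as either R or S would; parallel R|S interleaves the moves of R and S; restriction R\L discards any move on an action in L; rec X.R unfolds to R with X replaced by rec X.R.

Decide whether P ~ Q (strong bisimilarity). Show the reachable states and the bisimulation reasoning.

NO

P's transition system — 3 states:
  m0 = c.(c.0)\{b} ⊢ —c→ m1
  m1 = (c.0)\{b} ⊢ —c→ m2
  m2 = 0\{b} ⊢ deadlocked
Q's transition system — 4 states:
  n0 = c.(a.c.0)\{b} ⊢ —c→ n1
  n1 = (a.c.0)\{b} ⊢ —a→ n2
  n2 = (c.0)\{b} ⊢ —c→ n3
  n3 = 0\{b} ⊢ deadlocked
Bisimilarity quotient blocks:
  B0 = {m0}
  B1 = {m1, n2}
  B2 = {m2, n3}
  B3 = {n0}
  B4 = {n1}
m0 ∈ B0, n0 ∈ B3 → different blocks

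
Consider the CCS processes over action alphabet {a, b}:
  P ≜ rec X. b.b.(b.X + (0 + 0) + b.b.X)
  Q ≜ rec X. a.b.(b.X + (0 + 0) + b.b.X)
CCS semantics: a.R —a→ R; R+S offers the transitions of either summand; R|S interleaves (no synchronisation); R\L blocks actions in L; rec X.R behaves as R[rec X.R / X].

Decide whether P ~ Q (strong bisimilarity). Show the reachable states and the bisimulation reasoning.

Reachable graph of P (4 states):
  s0 = rec X. b.b.(b.X + (0 + 0) + b.b.X) :: -b-> s1
  s1 = b.(b.(rec X. b.b.(b.X + (0 + 0) + b.b.X)) + (0 + 0) + b.b.(rec X. b.b.(b.X + (0 + 0) + b.b.X))) :: -b-> s2
  s2 = b.(rec X. b.b.(b.X + (0 + 0) + b.b.X)) + (0 + 0) + b.b.(rec X. b.b.(b.X + (0 + 0) + b.b.X)) :: -b-> s0, -b-> s3
  s3 = b.(rec X. b.b.(b.X + (0 + 0) + b.b.X)) :: -b-> s0
Reachable graph of Q (4 states):
  t0 = rec X. a.b.(b.X + (0 + 0) + b.b.X) :: -a-> t1
  t1 = b.(b.(rec X. a.b.(b.X + (0 + 0) + b.b.X)) + (0 + 0) + b.b.(rec X. a.b.(b.X + (0 + 0) + b.b.X))) :: -b-> t2
  t2 = b.(rec X. a.b.(b.X + (0 + 0) + b.b.X)) + (0 + 0) + b.b.(rec X. a.b.(b.X + (0 + 0) + b.b.X)) :: -b-> t0, -b-> t3
  t3 = b.(rec X. a.b.(b.X + (0 + 0) + b.b.X)) :: -b-> t0
Coarsest stable partition (strong bisimilarity classes):
  B0 = {s0, s1, s2, s3}
  B1 = {t0}
  B2 = {t1}
  B3 = {t2}
  B4 = {t3}
s0 ∈ B0, t0 ∈ B1 → different blocks

NO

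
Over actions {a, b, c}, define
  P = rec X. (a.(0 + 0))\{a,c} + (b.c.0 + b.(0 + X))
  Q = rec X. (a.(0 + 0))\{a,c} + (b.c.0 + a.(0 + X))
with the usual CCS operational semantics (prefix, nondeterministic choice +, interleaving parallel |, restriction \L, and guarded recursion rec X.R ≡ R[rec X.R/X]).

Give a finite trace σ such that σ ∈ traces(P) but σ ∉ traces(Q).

LTS(P): 4 reachable states
  m0 = rec X. (a.(0 + 0))\{a,c} + (b.c.0 + b.(0 + X)) → ··b··> m1, ··b··> m2
  m1 = 0 + (rec X. (a.(0 + 0))\{a,c} + (b.c.0 + b.(0 + X))) → ··b··> m1, ··b··> m2
  m2 = c.0 → ··c··> m3
  m3 = 0 → ∅
LTS(Q): 4 reachable states
  n0 = rec X. (a.(0 + 0))\{a,c} + (b.c.0 + a.(0 + X)) → ··a··> n1, ··b··> n2
  n1 = 0 + (rec X. (a.(0 + 0))\{a,c} + (b.c.0 + a.(0 + X))) → ··a··> n1, ··b··> n2
  n2 = c.0 → ··c··> n3
  n3 = 0 → ∅
Run σ = ⟨bb⟩ on P: start {m0}
  step 1 (b): {m1, m2}
  step 2 (b): {m1, m2}
  — P admits the full trace.
Run σ = ⟨bb⟩ on Q: start {n0}
  step 1 (b): {n2}
  step 2 (b): ∅ (Q stuck)

bb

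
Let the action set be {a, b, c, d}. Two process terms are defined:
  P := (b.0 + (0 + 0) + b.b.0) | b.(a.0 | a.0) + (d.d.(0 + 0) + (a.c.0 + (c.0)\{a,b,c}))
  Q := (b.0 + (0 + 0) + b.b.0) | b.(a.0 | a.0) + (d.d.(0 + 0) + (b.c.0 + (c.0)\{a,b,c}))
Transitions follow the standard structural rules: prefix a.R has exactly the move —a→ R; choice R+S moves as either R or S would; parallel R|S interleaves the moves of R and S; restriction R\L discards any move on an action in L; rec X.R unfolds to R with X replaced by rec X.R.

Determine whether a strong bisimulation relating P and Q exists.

LTS(P): 19 reachable states
  m0 = (b.0 + (0 + 0) + b.b.0) | b.(a.0 | a.0) + (d.d.(0 + 0) + (a.c.0 + (c.0)\{a,b,c})) → =a=> m1, =b=> m2, =b=> m3, =b=> m4, =d=> m5
  m1 = c.0 → =c=> m6
  m2 = (b.0 + (0 + 0) + b.b.0) | (a.0 | a.0) → =a=> m7, =a=> m8, =b=> m10, =b=> m9
  m3 = 0 | b.(a.0 | a.0) → =b=> m9
  m4 = b.0 | b.(a.0 | a.0) → =b=> m10, =b=> m3
  m5 = d.(0 + 0) → =d=> m11
  m6 = 0 → ·
  m7 = (b.0 + (0 + 0) + b.b.0) | (0 | a.0) → =a=> m12, =b=> m13, =b=> m14
  m8 = (b.0 + (0 + 0) + b.b.0) | (a.0 | 0) → =a=> m12, =b=> m15, =b=> m16
  m9 = 0 | (a.0 | a.0) → =a=> m13, =a=> m15
  m10 = b.0 | (a.0 | a.0) → =a=> m14, =a=> m16, =b=> m9
  m11 = 0 + 0 → ·
  m12 = (b.0 + (0 + 0) + b.b.0) | (0 | 0) → =b=> m17, =b=> m18
  m13 = 0 | (0 | a.0) → =a=> m17
  m14 = b.0 | (0 | a.0) → =a=> m18, =b=> m13
  m15 = 0 | (a.0 | 0) → =a=> m17
  m16 = b.0 | (a.0 | 0) → =a=> m18, =b=> m15
  m17 = 0 | (0 | 0) → ·
  m18 = b.0 | (0 | 0) → =b=> m17
LTS(Q): 19 reachable states
  n0 = (b.0 + (0 + 0) + b.b.0) | b.(a.0 | a.0) + (d.d.(0 + 0) + (b.c.0 + (c.0)\{a,b,c})) → =b=> n1, =b=> n2, =b=> n3, =b=> n4, =d=> n5
  n1 = (b.0 + (0 + 0) + b.b.0) | (a.0 | a.0) → =a=> n6, =a=> n7, =b=> n8, =b=> n9
  n2 = 0 | b.(a.0 | a.0) → =b=> n8
  n3 = b.0 | b.(a.0 | a.0) → =b=> n2, =b=> n9
  n4 = c.0 → =c=> n10
  n5 = d.(0 + 0) → =d=> n11
  n6 = (b.0 + (0 + 0) + b.b.0) | (0 | a.0) → =a=> n12, =b=> n13, =b=> n14
  n7 = (b.0 + (0 + 0) + b.b.0) | (a.0 | 0) → =a=> n12, =b=> n15, =b=> n16
  n8 = 0 | (a.0 | a.0) → =a=> n13, =a=> n15
  n9 = b.0 | (a.0 | a.0) → =a=> n14, =a=> n16, =b=> n8
  n10 = 0 → ·
  n11 = 0 + 0 → ·
  n12 = (b.0 + (0 + 0) + b.b.0) | (0 | 0) → =b=> n17, =b=> n18
  n13 = 0 | (0 | a.0) → =a=> n17
  n14 = b.0 | (0 | a.0) → =a=> n18, =b=> n13
  n15 = 0 | (a.0 | 0) → =a=> n17
  n16 = b.0 | (a.0 | 0) → =a=> n18, =b=> n15
  n17 = 0 | (0 | 0) → ·
  n18 = b.0 | (0 | 0) → =b=> n17
Bisimilarity quotient blocks:
  B0 = {m0}
  B1 = {m4, n3}
  B2 = {m10, n9}
  B3 = {m9, n8}
  B4 = {m13, m15, n13, n15}
  B5 = {m11, m17, m6, n10, n11, n17}
  B6 = {m14, m16, n14, n16}
  B7 = {m18, n18}
  B8 = {m3, n2}
  B9 = {m2, n1}
  B10 = {m7, m8, n6, n7}
  B11 = {m12, n12}
  B12 = {m1, n4}
  B13 = {m5, n5}
  B14 = {n0}
m0 ∈ B0, n0 ∈ B14 → different blocks

not bisimilar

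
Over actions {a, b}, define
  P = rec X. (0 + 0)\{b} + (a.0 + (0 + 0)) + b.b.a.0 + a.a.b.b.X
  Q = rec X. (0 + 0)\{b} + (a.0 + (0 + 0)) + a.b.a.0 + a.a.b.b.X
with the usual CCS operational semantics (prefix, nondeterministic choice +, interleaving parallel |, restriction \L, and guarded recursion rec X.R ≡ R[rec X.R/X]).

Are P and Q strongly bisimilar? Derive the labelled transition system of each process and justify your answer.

NO

P's transition system — 7 states:
  p0 = rec X. (0 + 0)\{b} + (a.0 + (0 + 0)) + b.b.a.0 + a.a.b.b.X :: =a=> p1, =a=> p2, =b=> p3
  p1 = 0 :: ·
  p2 = a.b.b.(rec X. (0 + 0)\{b} + (a.0 + (0 + 0)) + b.b.a.0 + a.a.b.b.X) :: =a=> p4
  p3 = b.a.0 :: =b=> p5
  p4 = b.b.(rec X. (0 + 0)\{b} + (a.0 + (0 + 0)) + b.b.a.0 + a.a.b.b.X) :: =b=> p6
  p5 = a.0 :: =a=> p1
  p6 = b.(rec X. (0 + 0)\{b} + (a.0 + (0 + 0)) + b.b.a.0 + a.a.b.b.X) :: =b=> p0
Q's transition system — 7 states:
  q0 = rec X. (0 + 0)\{b} + (a.0 + (0 + 0)) + a.b.a.0 + a.a.b.b.X :: =a=> q1, =a=> q2, =a=> q3
  q1 = 0 :: ·
  q2 = a.b.b.(rec X. (0 + 0)\{b} + (a.0 + (0 + 0)) + a.b.a.0 + a.a.b.b.X) :: =a=> q4
  q3 = b.a.0 :: =b=> q5
  q4 = b.b.(rec X. (0 + 0)\{b} + (a.0 + (0 + 0)) + a.b.a.0 + a.a.b.b.X) :: =b=> q6
  q5 = a.0 :: =a=> q1
  q6 = b.(rec X. (0 + 0)\{b} + (a.0 + (0 + 0)) + a.b.a.0 + a.a.b.b.X) :: =b=> q0
Coarsest stable partition (strong bisimilarity classes):
  B0 = {p0}
  B1 = {p1, q1}
  B2 = {p3, q3}
  B3 = {p5, q5}
  B4 = {p2}
  B5 = {p4}
  B6 = {p6}
  B7 = {q0}
  B8 = {q2}
  B9 = {q4}
  B10 = {q6}
p0 ∈ B0, q0 ∈ B7 → different blocks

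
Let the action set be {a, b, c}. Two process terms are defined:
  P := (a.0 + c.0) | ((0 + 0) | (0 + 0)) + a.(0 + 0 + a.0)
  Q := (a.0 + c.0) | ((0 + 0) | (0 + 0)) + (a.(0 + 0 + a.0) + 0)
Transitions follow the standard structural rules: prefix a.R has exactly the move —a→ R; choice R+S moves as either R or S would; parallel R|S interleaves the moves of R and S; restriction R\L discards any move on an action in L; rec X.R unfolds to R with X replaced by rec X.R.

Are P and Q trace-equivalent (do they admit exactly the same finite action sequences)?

YES

P's transition system — 4 states:
  u0 = (a.0 + c.0) | ((0 + 0) | (0 + 0)) + a.(0 + 0 + a.0) ⊢ --a--▸ u1, --a--▸ u2, --c--▸ u2
  u1 = 0 + 0 + a.0 ⊢ --a--▸ u3
  u2 = 0 | ((0 + 0) | (0 + 0)) ⊢ deadlocked
  u3 = 0 ⊢ deadlocked
Q's transition system — 4 states:
  v0 = (a.0 + c.0) | ((0 + 0) | (0 + 0)) + (a.(0 + 0 + a.0) + 0) ⊢ --a--▸ v1, --a--▸ v2, --c--▸ v2
  v1 = 0 + 0 + a.0 ⊢ --a--▸ v3
  v2 = 0 | ((0 + 0) | (0 + 0)) ⊢ deadlocked
  v3 = 0 ⊢ deadlocked
Bisimilarity quotient blocks:
  B0 = {u0, v0}
  B1 = {u2, u3, v2, v3}
  B2 = {u1, v1}
u0 ∈ B0, v0 ∈ B0 → same block
Bisimilar ⇒ trace-equivalent.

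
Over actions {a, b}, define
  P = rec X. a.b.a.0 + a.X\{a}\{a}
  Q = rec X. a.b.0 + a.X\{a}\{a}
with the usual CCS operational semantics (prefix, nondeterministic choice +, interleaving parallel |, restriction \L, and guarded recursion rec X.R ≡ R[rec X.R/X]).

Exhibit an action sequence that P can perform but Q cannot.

Reachable graph of P (5 states):
  m0 = rec X. a.b.a.0 + a.X\{a}\{a} :: ··a··> m1, ··a··> m2
  m1 = (rec X. a.b.a.0 + a.X\{a}\{a})\{a}\{a} :: stopped
  m2 = b.a.0 :: ··b··> m3
  m3 = a.0 :: ··a··> m4
  m4 = 0 :: stopped
Reachable graph of Q (4 states):
  n0 = rec X. a.b.0 + a.X\{a}\{a} :: ··a··> n1, ··a··> n2
  n1 = (rec X. a.b.0 + a.X\{a}\{a})\{a}\{a} :: stopped
  n2 = b.0 :: ··b··> n3
  n3 = 0 :: stopped
Run σ = ⟨aba⟩ on P: start {m0}
  step 1 (a): {m1, m2}
  step 2 (b): {m3}
  step 3 (a): {m4}
  — P admits the full trace.
Run σ = ⟨aba⟩ on Q: start {n0}
  step 1 (a): {n1, n2}
  step 2 (b): {n3}
  step 3 (a): ∅ (Q stuck)

aba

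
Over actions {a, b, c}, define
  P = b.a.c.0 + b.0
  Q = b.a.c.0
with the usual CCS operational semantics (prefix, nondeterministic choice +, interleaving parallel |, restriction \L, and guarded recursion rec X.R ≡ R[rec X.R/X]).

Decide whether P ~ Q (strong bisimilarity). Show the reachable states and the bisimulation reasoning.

LTS(P): 4 reachable states
  p0 = b.a.c.0 + b.0 :: =b=> p1, =b=> p2
  p1 = 0 :: deadlocked
  p2 = a.c.0 :: =a=> p3
  p3 = c.0 :: =c=> p1
LTS(Q): 4 reachable states
  q0 = b.a.c.0 :: =b=> q1
  q1 = a.c.0 :: =a=> q2
  q2 = c.0 :: =c=> q3
  q3 = 0 :: deadlocked
Partition-refinement fixed point:
  B0 = {p0}
  B1 = {p2, q1}
  B2 = {p3, q2}
  B3 = {p1, q3}
  B4 = {q0}
p0 ∈ B0, q0 ∈ B4 → different blocks

P ≁ Q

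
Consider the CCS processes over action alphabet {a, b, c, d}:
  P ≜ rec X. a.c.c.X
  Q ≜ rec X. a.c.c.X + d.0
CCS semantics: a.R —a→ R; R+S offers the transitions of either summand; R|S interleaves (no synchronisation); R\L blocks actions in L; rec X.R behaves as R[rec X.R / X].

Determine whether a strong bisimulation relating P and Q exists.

LTS(P): 3 reachable states
  p0 = rec X. a.c.c.X has moves ··a··> p1
  p1 = c.c.(rec X. a.c.c.X) has moves ··c··> p2
  p2 = c.(rec X. a.c.c.X) has moves ··c··> p0
LTS(Q): 4 reachable states
  q0 = rec X. a.c.c.X + d.0 has moves ··a··> q1, ··d··> q2
  q1 = c.c.(rec X. a.c.c.X + d.0) has moves ··c··> q3
  q2 = 0 has moves ∅
  q3 = c.(rec X. a.c.c.X + d.0) has moves ··c··> q0
Bisimilarity quotient blocks:
  B0 = {p0}
  B1 = {p1}
  B2 = {p2}
  B3 = {q0}
  B4 = {q2}
  B5 = {q1}
  B6 = {q3}
p0 ∈ B0, q0 ∈ B3 → different blocks

NO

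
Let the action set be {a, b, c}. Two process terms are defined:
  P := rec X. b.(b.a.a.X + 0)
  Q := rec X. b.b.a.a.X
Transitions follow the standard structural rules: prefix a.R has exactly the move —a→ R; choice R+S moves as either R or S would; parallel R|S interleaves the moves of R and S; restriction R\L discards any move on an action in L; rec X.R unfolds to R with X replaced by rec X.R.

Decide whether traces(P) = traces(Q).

P's transition system — 4 states:
  m0 = rec X. b.(b.a.a.X + 0) :: ··b··> m1
  m1 = b.a.a.(rec X. b.(b.a.a.X + 0)) + 0 :: ··b··> m2
  m2 = a.a.(rec X. b.(b.a.a.X + 0)) :: ··a··> m3
  m3 = a.(rec X. b.(b.a.a.X + 0)) :: ··a··> m0
Q's transition system — 4 states:
  n0 = rec X. b.b.a.a.X :: ··b··> n1
  n1 = b.a.a.(rec X. b.b.a.a.X) :: ··b··> n2
  n2 = a.a.(rec X. b.b.a.a.X) :: ··a··> n3
  n3 = a.(rec X. b.b.a.a.X) :: ··a··> n0
Partition-refinement fixed point:
  B0 = {m0, n0}
  B1 = {m1, n1}
  B2 = {m2, n2}
  B3 = {m3, n3}
m0 ∈ B0, n0 ∈ B0 → same block
Bisimilar ⇒ trace-equivalent.

traces(P) = traces(Q)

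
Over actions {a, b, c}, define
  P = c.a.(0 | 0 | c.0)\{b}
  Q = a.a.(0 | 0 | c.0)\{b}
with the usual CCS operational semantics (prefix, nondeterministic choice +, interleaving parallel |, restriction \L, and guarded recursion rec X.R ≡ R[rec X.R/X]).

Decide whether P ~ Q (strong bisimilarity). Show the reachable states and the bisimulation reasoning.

LTS(P): 4 reachable states
  p0 = c.a.(0 | 0 | c.0)\{b} has moves ··c··> p1
  p1 = a.(0 | 0 | c.0)\{b} has moves ··a··> p2
  p2 = (0 | 0 | c.0)\{b} has moves ··c··> p3
  p3 = (0 | 0 | 0)\{b} has moves stopped
LTS(Q): 4 reachable states
  q0 = a.a.(0 | 0 | c.0)\{b} has moves ··a··> q1
  q1 = a.(0 | 0 | c.0)\{b} has moves ··a··> q2
  q2 = (0 | 0 | c.0)\{b} has moves ··c··> q3
  q3 = (0 | 0 | 0)\{b} has moves stopped
Bisimilarity quotient blocks:
  B0 = {p0}
  B1 = {p1, q1}
  B2 = {p2, q2}
  B3 = {p3, q3}
  B4 = {q0}
p0 ∈ B0, q0 ∈ B4 → different blocks

not bisimilar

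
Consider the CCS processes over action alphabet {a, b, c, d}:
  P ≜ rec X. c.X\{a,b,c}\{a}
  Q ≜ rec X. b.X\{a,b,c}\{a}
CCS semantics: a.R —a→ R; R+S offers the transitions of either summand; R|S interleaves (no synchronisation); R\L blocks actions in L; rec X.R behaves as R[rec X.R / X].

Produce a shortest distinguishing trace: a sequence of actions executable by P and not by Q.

c

LTS(P): 2 reachable states
  u0 = rec X. c.X\{a,b,c}\{a} has moves -c-> u1
  u1 = (rec X. c.X\{a,b,c}\{a})\{a,b,c}\{a} has moves ·
LTS(Q): 2 reachable states
  v0 = rec X. b.X\{a,b,c}\{a} has moves -b-> v1
  v1 = (rec X. b.X\{a,b,c}\{a})\{a,b,c}\{a} has moves ·
Run σ = ⟨c⟩ on P: start {u0}
  step 1 (c): {u1}
  ✓ P
Run σ = ⟨c⟩ on Q: start {v0}
  step 1 (c): ∅  — Q cannot continue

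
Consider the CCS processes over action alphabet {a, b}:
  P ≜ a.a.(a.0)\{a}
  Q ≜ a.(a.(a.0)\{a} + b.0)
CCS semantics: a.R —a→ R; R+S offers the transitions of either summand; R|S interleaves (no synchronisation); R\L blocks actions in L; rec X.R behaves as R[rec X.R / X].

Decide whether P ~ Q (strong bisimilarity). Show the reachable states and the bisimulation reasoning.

LTS(P): 3 reachable states
  m0 = a.a.(a.0)\{a} ⊢ -a-> m1
  m1 = a.(a.0)\{a} ⊢ -a-> m2
  m2 = (a.0)\{a} ⊢ ∅
LTS(Q): 4 reachable states
  n0 = a.(a.(a.0)\{a} + b.0) ⊢ -a-> n1
  n1 = a.(a.0)\{a} + b.0 ⊢ -a-> n2, -b-> n3
  n2 = (a.0)\{a} ⊢ ∅
  n3 = 0 ⊢ ∅
Bisimilarity quotient blocks:
  B0 = {m0}
  B1 = {m1}
  B2 = {m2, n2, n3}
  B3 = {n0}
  B4 = {n1}
m0 ∈ B0, n0 ∈ B3 → different blocks

NO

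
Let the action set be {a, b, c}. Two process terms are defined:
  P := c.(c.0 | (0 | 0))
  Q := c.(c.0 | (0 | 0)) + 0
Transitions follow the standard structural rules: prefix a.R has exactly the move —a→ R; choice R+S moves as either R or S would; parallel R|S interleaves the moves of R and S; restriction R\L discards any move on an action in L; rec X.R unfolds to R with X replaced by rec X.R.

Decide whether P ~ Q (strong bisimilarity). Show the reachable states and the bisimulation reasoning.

LTS(P): 3 reachable states
  p0 = c.(c.0 | (0 | 0)) has moves —c→ p1
  p1 = c.0 | (0 | 0) has moves —c→ p2
  p2 = 0 | (0 | 0) has moves (no moves)
LTS(Q): 3 reachable states
  q0 = c.(c.0 | (0 | 0)) + 0 has moves —c→ q1
  q1 = c.0 | (0 | 0) has moves —c→ q2
  q2 = 0 | (0 | 0) has moves (no moves)
Partition-refinement fixed point:
  B0 = {p0, q0}
  B1 = {p1, q1}
  B2 = {p2, q2}
p0 ∈ B0, q0 ∈ B0 → same block

YES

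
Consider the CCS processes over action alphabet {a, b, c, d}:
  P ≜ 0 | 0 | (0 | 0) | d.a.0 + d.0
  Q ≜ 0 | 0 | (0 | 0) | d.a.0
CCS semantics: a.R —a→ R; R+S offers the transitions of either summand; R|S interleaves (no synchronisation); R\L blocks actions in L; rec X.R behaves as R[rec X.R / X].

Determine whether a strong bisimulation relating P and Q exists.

Reachable graph of P (4 states):
  u0 = 0 | 0 | (0 | 0) | d.a.0 + d.0 has moves -d-> u1, -d-> u2
  u1 = 0 has moves ·
  u2 = 0 | 0 | (0 | 0) | a.0 has moves -a-> u3
  u3 = 0 | 0 | (0 | 0) | 0 has moves ·
Reachable graph of Q (3 states):
  v0 = 0 | 0 | (0 | 0) | d.a.0 has moves -d-> v1
  v1 = 0 | 0 | (0 | 0) | a.0 has moves -a-> v2
  v2 = 0 | 0 | (0 | 0) | 0 has moves ·
Partition-refinement fixed point:
  B0 = {u0}
  B1 = {u1, u3, v2}
  B2 = {u2, v1}
  B3 = {v0}
u0 ∈ B0, v0 ∈ B3 → different blocks

P ≁ Q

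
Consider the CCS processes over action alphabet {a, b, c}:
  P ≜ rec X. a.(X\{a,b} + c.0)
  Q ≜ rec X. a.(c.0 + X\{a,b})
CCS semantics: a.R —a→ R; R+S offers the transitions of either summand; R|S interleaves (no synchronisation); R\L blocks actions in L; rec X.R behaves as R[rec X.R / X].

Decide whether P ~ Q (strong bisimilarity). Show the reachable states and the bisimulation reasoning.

bisimilar

P's transition system — 3 states:
  u0 = rec X. a.(X\{a,b} + c.0) | -a-> u1
  u1 = (rec X. a.(X\{a,b} + c.0))\{a,b} + c.0 | -c-> u2
  u2 = 0 | ·
Q's transition system — 3 states:
  v0 = rec X. a.(c.0 + X\{a,b}) | -a-> v1
  v1 = c.0 + (rec X. a.(c.0 + X\{a,b}))\{a,b} | -c-> v2
  v2 = 0 | ·
Bisimilarity quotient blocks:
  B0 = {u0, v0}
  B1 = {u1, v1}
  B2 = {u2, v2}
u0 ∈ B0, v0 ∈ B0 → same block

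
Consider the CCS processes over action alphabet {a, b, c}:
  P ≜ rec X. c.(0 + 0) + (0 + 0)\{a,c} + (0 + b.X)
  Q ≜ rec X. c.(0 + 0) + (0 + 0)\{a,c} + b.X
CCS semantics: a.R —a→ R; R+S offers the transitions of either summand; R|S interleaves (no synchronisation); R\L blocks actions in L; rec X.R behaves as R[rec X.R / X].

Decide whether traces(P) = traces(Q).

traces(P) = traces(Q)

Reachable graph of P (2 states):
  p0 = rec X. c.(0 + 0) + (0 + 0)\{a,c} + (0 + b.X) | --b--▸ p0, --c--▸ p1
  p1 = 0 + 0 | ·
Reachable graph of Q (2 states):
  q0 = rec X. c.(0 + 0) + (0 + 0)\{a,c} + b.X | --b--▸ q0, --c--▸ q1
  q1 = 0 + 0 | ·
Coarsest stable partition (strong bisimilarity classes):
  B0 = {p0, q0}
  B1 = {p1, q1}
p0 ∈ B0, q0 ∈ B0 → same block
Bisimilar ⇒ trace-equivalent.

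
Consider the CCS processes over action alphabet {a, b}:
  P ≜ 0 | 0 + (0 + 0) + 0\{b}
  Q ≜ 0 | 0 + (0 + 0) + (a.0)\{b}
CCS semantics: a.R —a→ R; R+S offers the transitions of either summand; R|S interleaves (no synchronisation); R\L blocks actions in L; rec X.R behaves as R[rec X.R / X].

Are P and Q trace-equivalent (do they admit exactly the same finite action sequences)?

NO — witness ⟨a⟩

P's transition system — 1 states:
  u0 = 0 | 0 + (0 + 0) + 0\{b} :: ·
Q's transition system — 2 states:
  v0 = 0 | 0 + (0 + 0) + (a.0)\{b} :: --a--▸ v1
  v1 = 0\{b} :: ·
Trace ⟨a⟩ through Q, begin at {v0}:
  [1] a ⇒ {v1}
  — Q admits the full trace.
Trace ⟨a⟩ through P, begin at {u0}:
  [1] a ⇒ ∅ (P stuck)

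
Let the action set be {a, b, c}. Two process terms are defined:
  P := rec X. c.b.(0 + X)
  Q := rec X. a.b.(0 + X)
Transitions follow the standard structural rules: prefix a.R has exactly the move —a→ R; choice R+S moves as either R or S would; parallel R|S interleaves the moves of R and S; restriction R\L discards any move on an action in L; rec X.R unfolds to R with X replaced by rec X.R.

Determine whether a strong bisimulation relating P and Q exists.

not bisimilar

LTS(P): 3 reachable states
  m0 = rec X. c.b.(0 + X) → —c→ m1
  m1 = b.(0 + (rec X. c.b.(0 + X))) → —b→ m2
  m2 = 0 + (rec X. c.b.(0 + X)) → —c→ m1
LTS(Q): 3 reachable states
  n0 = rec X. a.b.(0 + X) → —a→ n1
  n1 = b.(0 + (rec X. a.b.(0 + X))) → —b→ n2
  n2 = 0 + (rec X. a.b.(0 + X)) → —a→ n1
Coarsest stable partition (strong bisimilarity classes):
  B0 = {m0, m2}
  B1 = {m1}
  B2 = {n0, n2}
  B3 = {n1}
m0 ∈ B0, n0 ∈ B2 → different blocks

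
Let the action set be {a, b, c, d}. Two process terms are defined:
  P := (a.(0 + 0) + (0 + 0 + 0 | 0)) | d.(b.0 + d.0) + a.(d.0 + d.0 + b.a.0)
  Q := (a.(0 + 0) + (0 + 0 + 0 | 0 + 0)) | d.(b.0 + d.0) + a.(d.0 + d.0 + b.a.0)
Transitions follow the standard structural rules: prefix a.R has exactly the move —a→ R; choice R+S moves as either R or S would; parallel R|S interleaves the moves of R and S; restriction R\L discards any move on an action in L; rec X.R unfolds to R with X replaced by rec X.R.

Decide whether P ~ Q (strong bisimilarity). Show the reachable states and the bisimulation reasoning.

P ~ Q

LTS(P): 9 reachable states
  p0 = (a.(0 + 0) + (0 + 0 + 0 | 0)) | d.(b.0 + d.0) + a.(d.0 + d.0 + b.a.0) has moves =a=> p1, =a=> p2, =d=> p3
  p1 = (0 + 0) | d.(b.0 + d.0) has moves =d=> p4
  p2 = d.0 + d.0 + b.a.0 has moves =b=> p5, =d=> p6
  p3 = (a.(0 + 0) + (0 + 0 + 0 | 0)) | (b.0 + d.0) has moves =a=> p4, =b=> p7, =d=> p7
  p4 = (0 + 0) | (b.0 + d.0) has moves =b=> p8, =d=> p8
  p5 = a.0 has moves =a=> p6
  p6 = 0 has moves deadlocked
  p7 = (a.(0 + 0) + (0 + 0 + 0 | 0)) | 0 has moves =a=> p8
  p8 = (0 + 0) | 0 has moves deadlocked
LTS(Q): 9 reachable states
  q0 = (a.(0 + 0) + (0 + 0 + 0 | 0 + 0)) | d.(b.0 + d.0) + a.(d.0 + d.0 + b.a.0) has moves =a=> q1, =a=> q2, =d=> q3
  q1 = (0 + 0) | d.(b.0 + d.0) has moves =d=> q4
  q2 = d.0 + d.0 + b.a.0 has moves =b=> q5, =d=> q6
  q3 = (a.(0 + 0) + (0 + 0 + 0 | 0 + 0)) | (b.0 + d.0) has moves =a=> q4, =b=> q7, =d=> q7
  q4 = (0 + 0) | (b.0 + d.0) has moves =b=> q8, =d=> q8
  q5 = a.0 has moves =a=> q6
  q6 = 0 has moves deadlocked
  q7 = (a.(0 + 0) + (0 + 0 + 0 | 0 + 0)) | 0 has moves =a=> q8
  q8 = (0 + 0) | 0 has moves deadlocked
Partition-refinement fixed point:
  B0 = {p0, q0}
  B1 = {p3, q3}
  B2 = {p4, q4}
  B3 = {p6, p8, q6, q8}
  B4 = {p5, p7, q5, q7}
  B5 = {p1, q1}
  B6 = {p2, q2}
p0 ∈ B0, q0 ∈ B0 → same block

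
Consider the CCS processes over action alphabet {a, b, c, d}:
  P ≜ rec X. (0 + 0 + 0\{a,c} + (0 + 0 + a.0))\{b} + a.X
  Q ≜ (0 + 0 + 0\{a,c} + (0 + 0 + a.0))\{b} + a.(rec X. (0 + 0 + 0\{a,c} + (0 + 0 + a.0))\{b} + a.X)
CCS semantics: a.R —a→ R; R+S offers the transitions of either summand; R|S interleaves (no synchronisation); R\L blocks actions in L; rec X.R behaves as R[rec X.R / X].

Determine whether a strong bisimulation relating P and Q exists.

bisimilar

P's transition system — 2 states:
  s0 = rec X. (0 + 0 + 0\{a,c} + (0 + 0 + a.0))\{b} + a.X :: -a-> s0, -a-> s1
  s1 = 0\{b} :: stopped
Q's transition system — 3 states:
  t0 = (0 + 0 + 0\{a,c} + (0 + 0 + a.0))\{b} + a.(rec X. (0 + 0 + 0\{a,c} + (0 + 0 + a.0))\{b} + a.X) :: -a-> t1, -a-> t2
  t1 = 0\{b} :: stopped
  t2 = rec X. (0 + 0 + 0\{a,c} + (0 + 0 + a.0))\{b} + a.X :: -a-> t1, -a-> t2
Partition-refinement fixed point:
  B0 = {s0, t0, t2}
  B1 = {s1, t1}
s0 ∈ B0, t0 ∈ B0 → same block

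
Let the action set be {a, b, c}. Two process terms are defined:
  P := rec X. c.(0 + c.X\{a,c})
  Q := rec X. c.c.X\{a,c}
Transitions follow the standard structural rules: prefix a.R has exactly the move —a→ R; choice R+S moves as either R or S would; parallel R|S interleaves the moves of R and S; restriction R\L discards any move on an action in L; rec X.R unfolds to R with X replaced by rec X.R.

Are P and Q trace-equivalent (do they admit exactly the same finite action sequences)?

trace-equivalent

Reachable graph of P (3 states):
  s0 = rec X. c.(0 + c.X\{a,c}) has moves =c=> s1
  s1 = 0 + c.(rec X. c.(0 + c.X\{a,c}))\{a,c} has moves =c=> s2
  s2 = (rec X. c.(0 + c.X\{a,c}))\{a,c} has moves deadlocked
Reachable graph of Q (3 states):
  t0 = rec X. c.c.X\{a,c} has moves =c=> t1
  t1 = c.(rec X. c.c.X\{a,c})\{a,c} has moves =c=> t2
  t2 = (rec X. c.c.X\{a,c})\{a,c} has moves deadlocked
Bisimilarity quotient blocks:
  B0 = {s0, t0}
  B1 = {s1, t1}
  B2 = {s2, t2}
s0 ∈ B0, t0 ∈ B0 → same block
Bisimilar ⇒ trace-equivalent.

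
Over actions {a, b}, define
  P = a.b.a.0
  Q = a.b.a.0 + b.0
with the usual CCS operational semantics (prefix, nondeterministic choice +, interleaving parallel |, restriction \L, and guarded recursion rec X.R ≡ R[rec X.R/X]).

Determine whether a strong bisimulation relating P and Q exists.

P ≁ Q

LTS(P): 4 reachable states
  p0 = a.b.a.0 → -a-> p1
  p1 = b.a.0 → -b-> p2
  p2 = a.0 → -a-> p3
  p3 = 0 → (no moves)
LTS(Q): 4 reachable states
  q0 = a.b.a.0 + b.0 → -a-> q1, -b-> q2
  q1 = b.a.0 → -b-> q3
  q2 = 0 → (no moves)
  q3 = a.0 → -a-> q2
Partition-refinement fixed point:
  B0 = {p0}
  B1 = {p1, q1}
  B2 = {p2, q3}
  B3 = {p3, q2}
  B4 = {q0}
p0 ∈ B0, q0 ∈ B4 → different blocks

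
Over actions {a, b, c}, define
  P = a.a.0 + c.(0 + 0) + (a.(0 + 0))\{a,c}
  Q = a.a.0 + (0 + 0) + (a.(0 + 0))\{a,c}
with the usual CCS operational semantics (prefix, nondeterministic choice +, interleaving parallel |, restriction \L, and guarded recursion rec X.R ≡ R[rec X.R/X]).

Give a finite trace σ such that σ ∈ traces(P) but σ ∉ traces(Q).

LTS(P): 4 reachable states
  s0 = a.a.0 + c.(0 + 0) + (a.(0 + 0))\{a,c} | ··a··> s1, ··c··> s2
  s1 = a.0 | ··a··> s3
  s2 = 0 + 0 | (no moves)
  s3 = 0 | (no moves)
LTS(Q): 3 reachable states
  t0 = a.a.0 + (0 + 0) + (a.(0 + 0))\{a,c} | ··a··> t1
  t1 = a.0 | ··a··> t2
  t2 = 0 | (no moves)
Trace ⟨c⟩ through P, begin at {s0}:
  step 1 (c): {s2}
  — P admits the full trace.
Trace ⟨c⟩ through Q, begin at {t0}:
  step 1 (c): ∅  — Q cannot continue

c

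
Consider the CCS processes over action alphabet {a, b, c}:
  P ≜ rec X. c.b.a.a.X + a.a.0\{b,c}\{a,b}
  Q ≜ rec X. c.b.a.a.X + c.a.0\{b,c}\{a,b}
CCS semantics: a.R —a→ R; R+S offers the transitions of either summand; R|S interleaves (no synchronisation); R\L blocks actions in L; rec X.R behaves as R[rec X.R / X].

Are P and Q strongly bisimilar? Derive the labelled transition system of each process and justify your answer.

NO

Reachable graph of P (6 states):
  s0 = rec X. c.b.a.a.X + a.a.0\{b,c}\{a,b} → -a-> s1, -c-> s2
  s1 = a.0\{b,c}\{a,b} → -a-> s3
  s2 = b.a.a.(rec X. c.b.a.a.X + a.a.0\{b,c}\{a,b}) → -b-> s4
  s3 = 0\{b,c}\{a,b} → (no moves)
  s4 = a.a.(rec X. c.b.a.a.X + a.a.0\{b,c}\{a,b}) → -a-> s5
  s5 = a.(rec X. c.b.a.a.X + a.a.0\{b,c}\{a,b}) → -a-> s0
Reachable graph of Q (6 states):
  t0 = rec X. c.b.a.a.X + c.a.0\{b,c}\{a,b} → -c-> t1, -c-> t2
  t1 = a.0\{b,c}\{a,b} → -a-> t3
  t2 = b.a.a.(rec X. c.b.a.a.X + c.a.0\{b,c}\{a,b}) → -b-> t4
  t3 = 0\{b,c}\{a,b} → (no moves)
  t4 = a.a.(rec X. c.b.a.a.X + c.a.0\{b,c}\{a,b}) → -a-> t5
  t5 = a.(rec X. c.b.a.a.X + c.a.0\{b,c}\{a,b}) → -a-> t0
Partition-refinement fixed point:
  B0 = {s0}
  B1 = {s1, t1}
  B2 = {s3, t3}
  B3 = {s2}
  B4 = {s4}
  B5 = {s5}
  B6 = {t0}
  B7 = {t2}
  B8 = {t4}
  B9 = {t5}
s0 ∈ B0, t0 ∈ B6 → different blocks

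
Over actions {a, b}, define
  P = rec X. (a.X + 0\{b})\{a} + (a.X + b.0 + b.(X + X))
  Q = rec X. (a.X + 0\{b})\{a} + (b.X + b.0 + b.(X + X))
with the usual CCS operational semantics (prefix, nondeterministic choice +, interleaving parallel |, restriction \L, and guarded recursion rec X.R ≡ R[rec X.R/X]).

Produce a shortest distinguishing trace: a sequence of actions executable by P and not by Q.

a

LTS(P): 3 reachable states
  m0 = rec X. (a.X + 0\{b})\{a} + (a.X + b.0 + b.(X + X)) has moves =a=> m0, =b=> m1, =b=> m2
  m1 = (rec X. (a.X + 0\{b})\{a} + (a.X + b.0 + b.(X + X))) + (rec X. (a.X + 0\{b})\{a} + (a.X + b.0 + b.(X + X))) has moves =a=> m0, =b=> m1, =b=> m2
  m2 = 0 has moves (no moves)
LTS(Q): 3 reachable states
  n0 = rec X. (a.X + 0\{b})\{a} + (b.X + b.0 + b.(X + X)) has moves =b=> n0, =b=> n1, =b=> n2
  n1 = (rec X. (a.X + 0\{b})\{a} + (b.X + b.0 + b.(X + X))) + (rec X. (a.X + 0\{b})\{a} + (b.X + b.0 + b.(X + X))) has moves =b=> n0, =b=> n1, =b=> n2
  n2 = 0 has moves (no moves)
Run σ = ⟨a⟩ on P: start {m0}
  after a @ step 1: {m0}
  ✓ P
Run σ = ⟨a⟩ on Q: start {n0}
  after a @ step 1: ∅  — Q cannot continue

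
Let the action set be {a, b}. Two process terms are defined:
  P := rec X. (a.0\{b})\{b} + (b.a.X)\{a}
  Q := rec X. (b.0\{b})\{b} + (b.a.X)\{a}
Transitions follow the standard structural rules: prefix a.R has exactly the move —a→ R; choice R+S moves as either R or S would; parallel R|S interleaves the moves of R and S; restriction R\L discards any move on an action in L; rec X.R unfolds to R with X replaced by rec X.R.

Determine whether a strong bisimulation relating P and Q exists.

Reachable graph of P (3 states):
  p0 = rec X. (a.0\{b})\{b} + (b.a.X)\{a} :: ··a··> p1, ··b··> p2
  p1 = 0\{b}\{b} :: (no moves)
  p2 = (a.(rec X. (a.0\{b})\{b} + (b.a.X)\{a}))\{a} :: (no moves)
Reachable graph of Q (2 states):
  q0 = rec X. (b.0\{b})\{b} + (b.a.X)\{a} :: ··b··> q1
  q1 = (a.(rec X. (b.0\{b})\{b} + (b.a.X)\{a}))\{a} :: (no moves)
Coarsest stable partition (strong bisimilarity classes):
  B0 = {p0}
  B1 = {p1, p2, q1}
  B2 = {q0}
p0 ∈ B0, q0 ∈ B2 → different blocks

not bisimilar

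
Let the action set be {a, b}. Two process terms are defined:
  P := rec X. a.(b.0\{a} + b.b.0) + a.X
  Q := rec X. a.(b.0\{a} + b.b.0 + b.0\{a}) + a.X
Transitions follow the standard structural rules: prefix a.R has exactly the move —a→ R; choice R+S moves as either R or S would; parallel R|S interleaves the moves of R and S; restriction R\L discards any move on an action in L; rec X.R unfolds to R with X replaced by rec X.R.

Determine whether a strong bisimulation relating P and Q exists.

bisimilar

Reachable graph of P (5 states):
  s0 = rec X. a.(b.0\{a} + b.b.0) + a.X ⊢ --a--▸ s0, --a--▸ s1
  s1 = b.0\{a} + b.b.0 ⊢ --b--▸ s2, --b--▸ s3
  s2 = 0\{a} ⊢ ∅
  s3 = b.0 ⊢ --b--▸ s4
  s4 = 0 ⊢ ∅
Reachable graph of Q (5 states):
  t0 = rec X. a.(b.0\{a} + b.b.0 + b.0\{a}) + a.X ⊢ --a--▸ t0, --a--▸ t1
  t1 = b.0\{a} + b.b.0 + b.0\{a} ⊢ --b--▸ t2, --b--▸ t3
  t2 = 0\{a} ⊢ ∅
  t3 = b.0 ⊢ --b--▸ t4
  t4 = 0 ⊢ ∅
Coarsest stable partition (strong bisimilarity classes):
  B0 = {s0, t0}
  B1 = {s1, t1}
  B2 = {s2, s4, t2, t4}
  B3 = {s3, t3}
s0 ∈ B0, t0 ∈ B0 → same block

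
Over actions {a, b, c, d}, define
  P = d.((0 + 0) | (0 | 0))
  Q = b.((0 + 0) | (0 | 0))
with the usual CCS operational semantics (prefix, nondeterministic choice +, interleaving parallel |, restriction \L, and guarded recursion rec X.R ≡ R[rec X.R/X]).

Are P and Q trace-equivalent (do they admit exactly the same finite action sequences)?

P's transition system — 2 states:
  s0 = d.((0 + 0) | (0 | 0)) | ··d··> s1
  s1 = (0 + 0) | (0 | 0) | ∅
Q's transition system — 2 states:
  t0 = b.((0 + 0) | (0 | 0)) | ··b··> t1
  t1 = (0 + 0) | (0 | 0) | ∅
Executing d from P (initial set {s0}):
  after d @ step 1: {s1}
  P completes σ.
Executing d from Q (initial set {t0}):
  after d @ step 1: no successor for Q

traces(P) ≠ traces(Q) — witness ⟨d⟩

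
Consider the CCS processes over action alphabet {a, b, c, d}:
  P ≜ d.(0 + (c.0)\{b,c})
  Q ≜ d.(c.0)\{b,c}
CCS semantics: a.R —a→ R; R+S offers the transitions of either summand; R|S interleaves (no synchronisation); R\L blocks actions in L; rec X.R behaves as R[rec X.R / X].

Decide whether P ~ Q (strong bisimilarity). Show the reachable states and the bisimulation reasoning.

LTS(P): 2 reachable states
  s0 = d.(0 + (c.0)\{b,c}) → -d-> s1
  s1 = 0 + (c.0)\{b,c} → stopped
LTS(Q): 2 reachable states
  t0 = d.(c.0)\{b,c} → -d-> t1
  t1 = (c.0)\{b,c} → stopped
Bisimilarity quotient blocks:
  B0 = {s0, t0}
  B1 = {s1, t1}
s0 ∈ B0, t0 ∈ B0 → same block

P ~ Q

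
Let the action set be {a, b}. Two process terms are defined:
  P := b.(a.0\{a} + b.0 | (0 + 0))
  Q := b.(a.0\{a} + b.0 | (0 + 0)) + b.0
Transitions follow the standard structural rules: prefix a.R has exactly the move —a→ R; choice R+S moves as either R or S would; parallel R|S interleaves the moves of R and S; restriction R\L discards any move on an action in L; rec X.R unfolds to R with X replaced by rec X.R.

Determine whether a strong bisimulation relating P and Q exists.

NO

LTS(P): 4 reachable states
  u0 = b.(a.0\{a} + b.0 | (0 + 0)) :: =b=> u1
  u1 = a.0\{a} + b.0 | (0 + 0) :: =a=> u2, =b=> u3
  u2 = 0\{a} :: deadlocked
  u3 = 0 | (0 + 0) :: deadlocked
LTS(Q): 5 reachable states
  v0 = b.(a.0\{a} + b.0 | (0 + 0)) + b.0 :: =b=> v1, =b=> v2
  v1 = 0 :: deadlocked
  v2 = a.0\{a} + b.0 | (0 + 0) :: =a=> v3, =b=> v4
  v3 = 0\{a} :: deadlocked
  v4 = 0 | (0 + 0) :: deadlocked
Partition-refinement fixed point:
  B0 = {u0}
  B1 = {u1, v2}
  B2 = {u2, u3, v1, v3, v4}
  B3 = {v0}
u0 ∈ B0, v0 ∈ B3 → different blocks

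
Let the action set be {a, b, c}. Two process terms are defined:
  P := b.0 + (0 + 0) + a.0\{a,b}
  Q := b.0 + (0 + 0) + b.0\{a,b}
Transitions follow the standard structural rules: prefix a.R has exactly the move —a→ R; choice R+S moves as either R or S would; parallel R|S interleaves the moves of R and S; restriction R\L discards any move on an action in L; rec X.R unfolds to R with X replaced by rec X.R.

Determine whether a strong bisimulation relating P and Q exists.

P's transition system — 3 states:
  s0 = b.0 + (0 + 0) + a.0\{a,b} | -a-> s1, -b-> s2
  s1 = 0\{a,b} | ·
  s2 = 0 | ·
Q's transition system — 3 states:
  t0 = b.0 + (0 + 0) + b.0\{a,b} | -b-> t1, -b-> t2
  t1 = 0 | ·
  t2 = 0\{a,b} | ·
Coarsest stable partition (strong bisimilarity classes):
  B0 = {s0}
  B1 = {s1, s2, t1, t2}
  B2 = {t0}
s0 ∈ B0, t0 ∈ B2 → different blocks

NO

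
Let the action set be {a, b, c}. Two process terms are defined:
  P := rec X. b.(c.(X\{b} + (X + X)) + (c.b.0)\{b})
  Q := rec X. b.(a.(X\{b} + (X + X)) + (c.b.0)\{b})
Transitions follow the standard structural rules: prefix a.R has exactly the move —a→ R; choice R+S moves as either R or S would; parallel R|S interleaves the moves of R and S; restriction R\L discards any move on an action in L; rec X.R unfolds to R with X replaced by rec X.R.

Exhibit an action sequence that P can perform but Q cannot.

LTS(P): 4 reachable states
  p0 = rec X. b.(c.(X\{b} + (X + X)) + (c.b.0)\{b}) ⊢ —b→ p1
  p1 = c.((rec X. b.(c.(X\{b} + (X + X)) + (c.b.0)\{b}))\{b} + ((rec X. b.(c.(X\{b} + (X + X)) + (c.b.0)\{b})) + (rec X. b.(c.(X\{b} + (X + X)) + (c.b.0)\{b})))) + (c.b.0)\{b} ⊢ —c→ p2, —c→ p3
  p2 = (b.0)\{b} ⊢ ∅
  p3 = (rec X. b.(c.(X\{b} + (X + X)) + (c.b.0)\{b}))\{b} + ((rec X. b.(c.(X\{b} + (X + X)) + (c.b.0)\{b})) + (rec X. b.(c.(X\{b} + (X + X)) + (c.b.0)\{b}))) ⊢ —b→ p1
LTS(Q): 4 reachable states
  q0 = rec X. b.(a.(X\{b} + (X + X)) + (c.b.0)\{b}) ⊢ —b→ q1
  q1 = a.((rec X. b.(a.(X\{b} + (X + X)) + (c.b.0)\{b}))\{b} + ((rec X. b.(a.(X\{b} + (X + X)) + (c.b.0)\{b})) + (rec X. b.(a.(X\{b} + (X + X)) + (c.b.0)\{b})))) + (c.b.0)\{b} ⊢ —a→ q2, —c→ q3
  q2 = (rec X. b.(a.(X\{b} + (X + X)) + (c.b.0)\{b}))\{b} + ((rec X. b.(a.(X\{b} + (X + X)) + (c.b.0)\{b})) + (rec X. b.(a.(X\{b} + (X + X)) + (c.b.0)\{b}))) ⊢ —b→ q1
  q3 = (b.0)\{b} ⊢ ∅
Run σ = ⟨bcb⟩ on P: start {p0}
  step 1 (b): {p1}
  step 2 (c): {p2, p3}
  step 3 (b): {p1}
  P completes σ.
Run σ = ⟨bcb⟩ on Q: start {q0}
  step 1 (b): {q1}
  step 2 (c): {q3}
  step 3 (b): ∅  — Q cannot continue

bcb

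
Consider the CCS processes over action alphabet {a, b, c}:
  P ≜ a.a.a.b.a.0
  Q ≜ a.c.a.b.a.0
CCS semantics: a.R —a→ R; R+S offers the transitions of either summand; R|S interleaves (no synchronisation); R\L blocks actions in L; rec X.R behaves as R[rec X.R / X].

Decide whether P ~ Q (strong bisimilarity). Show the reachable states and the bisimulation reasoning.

P ≁ Q

Reachable graph of P (6 states):
  u0 = a.a.a.b.a.0 has moves =a=> u1
  u1 = a.a.b.a.0 has moves =a=> u2
  u2 = a.b.a.0 has moves =a=> u3
  u3 = b.a.0 has moves =b=> u4
  u4 = a.0 has moves =a=> u5
  u5 = 0 has moves ·
Reachable graph of Q (6 states):
  v0 = a.c.a.b.a.0 has moves =a=> v1
  v1 = c.a.b.a.0 has moves =c=> v2
  v2 = a.b.a.0 has moves =a=> v3
  v3 = b.a.0 has moves =b=> v4
  v4 = a.0 has moves =a=> v5
  v5 = 0 has moves ·
Coarsest stable partition (strong bisimilarity classes):
  B0 = {u0}
  B1 = {u1}
  B2 = {u2, v2}
  B3 = {u3, v3}
  B4 = {u4, v4}
  B5 = {u5, v5}
  B6 = {v0}
  B7 = {v1}
u0 ∈ B0, v0 ∈ B6 → different blocks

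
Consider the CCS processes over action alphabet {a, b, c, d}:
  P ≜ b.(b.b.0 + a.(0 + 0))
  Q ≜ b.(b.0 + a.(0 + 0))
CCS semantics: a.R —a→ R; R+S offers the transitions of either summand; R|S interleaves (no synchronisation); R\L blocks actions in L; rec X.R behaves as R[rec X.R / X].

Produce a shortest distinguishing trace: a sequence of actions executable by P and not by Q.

bbb

LTS(P): 5 reachable states
  m0 = b.(b.b.0 + a.(0 + 0)) → ··b··> m1
  m1 = b.b.0 + a.(0 + 0) → ··a··> m2, ··b··> m3
  m2 = 0 + 0 → deadlocked
  m3 = b.0 → ··b··> m4
  m4 = 0 → deadlocked
LTS(Q): 4 reachable states
  n0 = b.(b.0 + a.(0 + 0)) → ··b··> n1
  n1 = b.0 + a.(0 + 0) → ··a··> n2, ··b··> n3
  n2 = 0 + 0 → deadlocked
  n3 = 0 → deadlocked
Executing bbb from P (initial set {m0}):
  after b @ step 1: {m1}
  after b @ step 2: {m3}
  after b @ step 3: {m4}
  — P admits the full trace.
Executing bbb from Q (initial set {n0}):
  after b @ step 1: {n1}
  after b @ step 2: {n3}
  after b @ step 3: ∅ (Q stuck)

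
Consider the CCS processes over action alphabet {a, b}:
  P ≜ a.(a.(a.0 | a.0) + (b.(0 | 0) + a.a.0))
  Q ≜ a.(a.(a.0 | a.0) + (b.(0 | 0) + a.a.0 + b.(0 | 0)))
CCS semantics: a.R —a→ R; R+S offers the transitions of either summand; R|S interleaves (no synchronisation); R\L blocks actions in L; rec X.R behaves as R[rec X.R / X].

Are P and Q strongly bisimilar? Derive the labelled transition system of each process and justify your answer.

P's transition system — 8 states:
  u0 = a.(a.(a.0 | a.0) + (b.(0 | 0) + a.a.0)) | -a-> u1
  u1 = a.(a.0 | a.0) + (b.(0 | 0) + a.a.0) | -a-> u2, -a-> u3, -b-> u4
  u2 = a.0 | -a-> u5
  u3 = a.0 | a.0 | -a-> u6, -a-> u7
  u4 = 0 | 0 | (no moves)
  u5 = 0 | (no moves)
  u6 = 0 | a.0 | -a-> u4
  u7 = a.0 | 0 | -a-> u4
Q's transition system — 8 states:
  v0 = a.(a.(a.0 | a.0) + (b.(0 | 0) + a.a.0 + b.(0 | 0))) | -a-> v1
  v1 = a.(a.0 | a.0) + (b.(0 | 0) + a.a.0 + b.(0 | 0)) | -a-> v2, -a-> v3, -b-> v4
  v2 = a.0 | -a-> v5
  v3 = a.0 | a.0 | -a-> v6, -a-> v7
  v4 = 0 | 0 | (no moves)
  v5 = 0 | (no moves)
  v6 = 0 | a.0 | -a-> v4
  v7 = a.0 | 0 | -a-> v4
Partition-refinement fixed point:
  B0 = {u0, v0}
  B1 = {u1, v1}
  B2 = {u3, v3}
  B3 = {u2, u6, u7, v2, v6, v7}
  B4 = {u4, u5, v4, v5}
u0 ∈ B0, v0 ∈ B0 → same block

P ~ Q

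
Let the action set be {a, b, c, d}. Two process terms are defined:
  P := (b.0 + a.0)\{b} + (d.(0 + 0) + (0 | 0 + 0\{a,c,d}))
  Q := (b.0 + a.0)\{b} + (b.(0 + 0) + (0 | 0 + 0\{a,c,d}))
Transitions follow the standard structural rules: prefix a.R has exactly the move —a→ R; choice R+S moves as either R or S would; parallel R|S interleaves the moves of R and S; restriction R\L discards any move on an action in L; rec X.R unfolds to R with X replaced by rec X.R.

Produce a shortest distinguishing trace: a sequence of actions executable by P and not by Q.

d

LTS(P): 3 reachable states
  u0 = (b.0 + a.0)\{b} + (d.(0 + 0) + (0 | 0 + 0\{a,c,d})) → -a-> u1, -d-> u2
  u1 = 0\{b} → stopped
  u2 = 0 + 0 → stopped
LTS(Q): 3 reachable states
  v0 = (b.0 + a.0)\{b} + (b.(0 + 0) + (0 | 0 + 0\{a,c,d})) → -a-> v1, -b-> v2
  v1 = 0\{b} → stopped
  v2 = 0 + 0 → stopped
Executing d from P (initial set {u0}):
  step 1 (d): {u2}
  — P admits the full trace.
Executing d from Q (initial set {v0}):
  step 1 (d): ∅  — Q cannot continue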